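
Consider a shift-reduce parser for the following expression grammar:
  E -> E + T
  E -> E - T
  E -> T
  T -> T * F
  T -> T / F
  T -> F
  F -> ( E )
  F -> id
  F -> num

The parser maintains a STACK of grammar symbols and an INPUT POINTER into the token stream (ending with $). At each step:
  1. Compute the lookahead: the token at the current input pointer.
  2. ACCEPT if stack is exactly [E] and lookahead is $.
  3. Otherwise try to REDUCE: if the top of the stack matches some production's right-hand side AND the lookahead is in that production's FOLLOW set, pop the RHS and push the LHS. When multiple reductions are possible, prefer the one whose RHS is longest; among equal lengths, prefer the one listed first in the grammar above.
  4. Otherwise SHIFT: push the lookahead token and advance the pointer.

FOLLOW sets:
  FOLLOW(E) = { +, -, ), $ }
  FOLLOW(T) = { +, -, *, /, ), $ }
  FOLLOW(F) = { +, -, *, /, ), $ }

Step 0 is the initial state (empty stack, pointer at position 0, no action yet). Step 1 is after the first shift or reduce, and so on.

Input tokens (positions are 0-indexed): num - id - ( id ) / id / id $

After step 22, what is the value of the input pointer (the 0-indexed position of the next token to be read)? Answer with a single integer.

Answer: 9

Derivation:
Step 1: shift num. Stack=[num] ptr=1 lookahead=- remaining=[- id - ( id ) / id / id $]
Step 2: reduce F->num. Stack=[F] ptr=1 lookahead=- remaining=[- id - ( id ) / id / id $]
Step 3: reduce T->F. Stack=[T] ptr=1 lookahead=- remaining=[- id - ( id ) / id / id $]
Step 4: reduce E->T. Stack=[E] ptr=1 lookahead=- remaining=[- id - ( id ) / id / id $]
Step 5: shift -. Stack=[E -] ptr=2 lookahead=id remaining=[id - ( id ) / id / id $]
Step 6: shift id. Stack=[E - id] ptr=3 lookahead=- remaining=[- ( id ) / id / id $]
Step 7: reduce F->id. Stack=[E - F] ptr=3 lookahead=- remaining=[- ( id ) / id / id $]
Step 8: reduce T->F. Stack=[E - T] ptr=3 lookahead=- remaining=[- ( id ) / id / id $]
Step 9: reduce E->E - T. Stack=[E] ptr=3 lookahead=- remaining=[- ( id ) / id / id $]
Step 10: shift -. Stack=[E -] ptr=4 lookahead=( remaining=[( id ) / id / id $]
Step 11: shift (. Stack=[E - (] ptr=5 lookahead=id remaining=[id ) / id / id $]
Step 12: shift id. Stack=[E - ( id] ptr=6 lookahead=) remaining=[) / id / id $]
Step 13: reduce F->id. Stack=[E - ( F] ptr=6 lookahead=) remaining=[) / id / id $]
Step 14: reduce T->F. Stack=[E - ( T] ptr=6 lookahead=) remaining=[) / id / id $]
Step 15: reduce E->T. Stack=[E - ( E] ptr=6 lookahead=) remaining=[) / id / id $]
Step 16: shift ). Stack=[E - ( E )] ptr=7 lookahead=/ remaining=[/ id / id $]
Step 17: reduce F->( E ). Stack=[E - F] ptr=7 lookahead=/ remaining=[/ id / id $]
Step 18: reduce T->F. Stack=[E - T] ptr=7 lookahead=/ remaining=[/ id / id $]
Step 19: shift /. Stack=[E - T /] ptr=8 lookahead=id remaining=[id / id $]
Step 20: shift id. Stack=[E - T / id] ptr=9 lookahead=/ remaining=[/ id $]
Step 21: reduce F->id. Stack=[E - T / F] ptr=9 lookahead=/ remaining=[/ id $]
Step 22: reduce T->T / F. Stack=[E - T] ptr=9 lookahead=/ remaining=[/ id $]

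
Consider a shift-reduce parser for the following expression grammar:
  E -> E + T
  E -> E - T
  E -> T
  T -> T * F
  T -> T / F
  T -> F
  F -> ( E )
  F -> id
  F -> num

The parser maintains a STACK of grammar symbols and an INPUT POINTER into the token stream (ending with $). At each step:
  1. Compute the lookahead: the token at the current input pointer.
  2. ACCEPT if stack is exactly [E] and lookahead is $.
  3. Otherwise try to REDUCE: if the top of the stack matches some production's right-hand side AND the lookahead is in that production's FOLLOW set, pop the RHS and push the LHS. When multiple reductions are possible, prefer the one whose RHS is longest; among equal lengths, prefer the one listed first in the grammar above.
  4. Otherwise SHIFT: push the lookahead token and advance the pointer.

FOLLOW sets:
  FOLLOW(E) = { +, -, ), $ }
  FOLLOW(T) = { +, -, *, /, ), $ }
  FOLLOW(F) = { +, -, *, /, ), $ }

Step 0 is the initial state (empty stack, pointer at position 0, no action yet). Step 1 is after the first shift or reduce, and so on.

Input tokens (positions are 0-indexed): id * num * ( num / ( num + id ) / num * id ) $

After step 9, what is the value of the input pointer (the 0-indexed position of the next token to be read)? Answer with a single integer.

Step 1: shift id. Stack=[id] ptr=1 lookahead=* remaining=[* num * ( num / ( num + id ) / num * id ) $]
Step 2: reduce F->id. Stack=[F] ptr=1 lookahead=* remaining=[* num * ( num / ( num + id ) / num * id ) $]
Step 3: reduce T->F. Stack=[T] ptr=1 lookahead=* remaining=[* num * ( num / ( num + id ) / num * id ) $]
Step 4: shift *. Stack=[T *] ptr=2 lookahead=num remaining=[num * ( num / ( num + id ) / num * id ) $]
Step 5: shift num. Stack=[T * num] ptr=3 lookahead=* remaining=[* ( num / ( num + id ) / num * id ) $]
Step 6: reduce F->num. Stack=[T * F] ptr=3 lookahead=* remaining=[* ( num / ( num + id ) / num * id ) $]
Step 7: reduce T->T * F. Stack=[T] ptr=3 lookahead=* remaining=[* ( num / ( num + id ) / num * id ) $]
Step 8: shift *. Stack=[T *] ptr=4 lookahead=( remaining=[( num / ( num + id ) / num * id ) $]
Step 9: shift (. Stack=[T * (] ptr=5 lookahead=num remaining=[num / ( num + id ) / num * id ) $]

Answer: 5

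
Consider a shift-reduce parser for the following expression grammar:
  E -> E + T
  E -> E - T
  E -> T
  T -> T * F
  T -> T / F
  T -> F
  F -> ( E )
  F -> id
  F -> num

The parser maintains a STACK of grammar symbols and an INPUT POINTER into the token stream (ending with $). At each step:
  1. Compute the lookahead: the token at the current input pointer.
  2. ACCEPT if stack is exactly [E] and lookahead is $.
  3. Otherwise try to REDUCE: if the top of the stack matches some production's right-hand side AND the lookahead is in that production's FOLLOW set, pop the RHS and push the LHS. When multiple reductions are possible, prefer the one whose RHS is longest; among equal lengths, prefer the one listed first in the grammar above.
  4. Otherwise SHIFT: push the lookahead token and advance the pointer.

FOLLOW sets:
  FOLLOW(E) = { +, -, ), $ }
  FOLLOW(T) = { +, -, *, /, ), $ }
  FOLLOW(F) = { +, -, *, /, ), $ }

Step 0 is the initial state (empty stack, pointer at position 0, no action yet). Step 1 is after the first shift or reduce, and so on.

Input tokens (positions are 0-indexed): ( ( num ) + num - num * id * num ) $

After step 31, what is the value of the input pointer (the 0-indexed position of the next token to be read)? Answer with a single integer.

Answer: 13

Derivation:
Step 1: shift (. Stack=[(] ptr=1 lookahead=( remaining=[( num ) + num - num * id * num ) $]
Step 2: shift (. Stack=[( (] ptr=2 lookahead=num remaining=[num ) + num - num * id * num ) $]
Step 3: shift num. Stack=[( ( num] ptr=3 lookahead=) remaining=[) + num - num * id * num ) $]
Step 4: reduce F->num. Stack=[( ( F] ptr=3 lookahead=) remaining=[) + num - num * id * num ) $]
Step 5: reduce T->F. Stack=[( ( T] ptr=3 lookahead=) remaining=[) + num - num * id * num ) $]
Step 6: reduce E->T. Stack=[( ( E] ptr=3 lookahead=) remaining=[) + num - num * id * num ) $]
Step 7: shift ). Stack=[( ( E )] ptr=4 lookahead=+ remaining=[+ num - num * id * num ) $]
Step 8: reduce F->( E ). Stack=[( F] ptr=4 lookahead=+ remaining=[+ num - num * id * num ) $]
Step 9: reduce T->F. Stack=[( T] ptr=4 lookahead=+ remaining=[+ num - num * id * num ) $]
Step 10: reduce E->T. Stack=[( E] ptr=4 lookahead=+ remaining=[+ num - num * id * num ) $]
Step 11: shift +. Stack=[( E +] ptr=5 lookahead=num remaining=[num - num * id * num ) $]
Step 12: shift num. Stack=[( E + num] ptr=6 lookahead=- remaining=[- num * id * num ) $]
Step 13: reduce F->num. Stack=[( E + F] ptr=6 lookahead=- remaining=[- num * id * num ) $]
Step 14: reduce T->F. Stack=[( E + T] ptr=6 lookahead=- remaining=[- num * id * num ) $]
Step 15: reduce E->E + T. Stack=[( E] ptr=6 lookahead=- remaining=[- num * id * num ) $]
Step 16: shift -. Stack=[( E -] ptr=7 lookahead=num remaining=[num * id * num ) $]
Step 17: shift num. Stack=[( E - num] ptr=8 lookahead=* remaining=[* id * num ) $]
Step 18: reduce F->num. Stack=[( E - F] ptr=8 lookahead=* remaining=[* id * num ) $]
Step 19: reduce T->F. Stack=[( E - T] ptr=8 lookahead=* remaining=[* id * num ) $]
Step 20: shift *. Stack=[( E - T *] ptr=9 lookahead=id remaining=[id * num ) $]
Step 21: shift id. Stack=[( E - T * id] ptr=10 lookahead=* remaining=[* num ) $]
Step 22: reduce F->id. Stack=[( E - T * F] ptr=10 lookahead=* remaining=[* num ) $]
Step 23: reduce T->T * F. Stack=[( E - T] ptr=10 lookahead=* remaining=[* num ) $]
Step 24: shift *. Stack=[( E - T *] ptr=11 lookahead=num remaining=[num ) $]
Step 25: shift num. Stack=[( E - T * num] ptr=12 lookahead=) remaining=[) $]
Step 26: reduce F->num. Stack=[( E - T * F] ptr=12 lookahead=) remaining=[) $]
Step 27: reduce T->T * F. Stack=[( E - T] ptr=12 lookahead=) remaining=[) $]
Step 28: reduce E->E - T. Stack=[( E] ptr=12 lookahead=) remaining=[) $]
Step 29: shift ). Stack=[( E )] ptr=13 lookahead=$ remaining=[$]
Step 30: reduce F->( E ). Stack=[F] ptr=13 lookahead=$ remaining=[$]
Step 31: reduce T->F. Stack=[T] ptr=13 lookahead=$ remaining=[$]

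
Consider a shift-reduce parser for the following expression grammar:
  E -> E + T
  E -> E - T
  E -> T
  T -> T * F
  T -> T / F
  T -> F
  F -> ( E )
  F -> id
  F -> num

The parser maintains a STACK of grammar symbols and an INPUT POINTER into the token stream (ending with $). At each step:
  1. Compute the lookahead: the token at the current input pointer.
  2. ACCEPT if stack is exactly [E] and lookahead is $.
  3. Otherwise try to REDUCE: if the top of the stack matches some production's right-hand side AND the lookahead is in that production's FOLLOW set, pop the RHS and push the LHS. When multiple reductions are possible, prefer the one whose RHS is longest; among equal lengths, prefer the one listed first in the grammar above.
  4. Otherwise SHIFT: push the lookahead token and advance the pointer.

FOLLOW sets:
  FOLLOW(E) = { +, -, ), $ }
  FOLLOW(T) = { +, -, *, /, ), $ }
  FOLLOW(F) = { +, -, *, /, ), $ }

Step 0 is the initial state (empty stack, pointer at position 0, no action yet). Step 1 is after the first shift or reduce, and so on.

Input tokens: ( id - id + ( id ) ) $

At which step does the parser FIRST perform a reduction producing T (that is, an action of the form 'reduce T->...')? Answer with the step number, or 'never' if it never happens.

Answer: 4

Derivation:
Step 1: shift (. Stack=[(] ptr=1 lookahead=id remaining=[id - id + ( id ) ) $]
Step 2: shift id. Stack=[( id] ptr=2 lookahead=- remaining=[- id + ( id ) ) $]
Step 3: reduce F->id. Stack=[( F] ptr=2 lookahead=- remaining=[- id + ( id ) ) $]
Step 4: reduce T->F. Stack=[( T] ptr=2 lookahead=- remaining=[- id + ( id ) ) $]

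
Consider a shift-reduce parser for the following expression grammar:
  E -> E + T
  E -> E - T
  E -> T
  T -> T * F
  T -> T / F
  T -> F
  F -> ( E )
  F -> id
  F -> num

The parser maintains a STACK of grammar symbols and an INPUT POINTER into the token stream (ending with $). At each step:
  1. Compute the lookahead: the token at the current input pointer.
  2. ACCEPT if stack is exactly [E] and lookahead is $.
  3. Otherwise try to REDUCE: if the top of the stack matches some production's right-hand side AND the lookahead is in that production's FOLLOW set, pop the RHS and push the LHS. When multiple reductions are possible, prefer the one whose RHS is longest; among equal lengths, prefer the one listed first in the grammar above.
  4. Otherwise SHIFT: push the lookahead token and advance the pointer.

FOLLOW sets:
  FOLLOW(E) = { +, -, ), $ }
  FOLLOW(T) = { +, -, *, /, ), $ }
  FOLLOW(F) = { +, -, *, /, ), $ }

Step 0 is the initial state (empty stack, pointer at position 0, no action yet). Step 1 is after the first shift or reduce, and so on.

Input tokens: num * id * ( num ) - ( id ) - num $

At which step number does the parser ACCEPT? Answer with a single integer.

Step 1: shift num. Stack=[num] ptr=1 lookahead=* remaining=[* id * ( num ) - ( id ) - num $]
Step 2: reduce F->num. Stack=[F] ptr=1 lookahead=* remaining=[* id * ( num ) - ( id ) - num $]
Step 3: reduce T->F. Stack=[T] ptr=1 lookahead=* remaining=[* id * ( num ) - ( id ) - num $]
Step 4: shift *. Stack=[T *] ptr=2 lookahead=id remaining=[id * ( num ) - ( id ) - num $]
Step 5: shift id. Stack=[T * id] ptr=3 lookahead=* remaining=[* ( num ) - ( id ) - num $]
Step 6: reduce F->id. Stack=[T * F] ptr=3 lookahead=* remaining=[* ( num ) - ( id ) - num $]
Step 7: reduce T->T * F. Stack=[T] ptr=3 lookahead=* remaining=[* ( num ) - ( id ) - num $]
Step 8: shift *. Stack=[T *] ptr=4 lookahead=( remaining=[( num ) - ( id ) - num $]
Step 9: shift (. Stack=[T * (] ptr=5 lookahead=num remaining=[num ) - ( id ) - num $]
Step 10: shift num. Stack=[T * ( num] ptr=6 lookahead=) remaining=[) - ( id ) - num $]
Step 11: reduce F->num. Stack=[T * ( F] ptr=6 lookahead=) remaining=[) - ( id ) - num $]
Step 12: reduce T->F. Stack=[T * ( T] ptr=6 lookahead=) remaining=[) - ( id ) - num $]
Step 13: reduce E->T. Stack=[T * ( E] ptr=6 lookahead=) remaining=[) - ( id ) - num $]
Step 14: shift ). Stack=[T * ( E )] ptr=7 lookahead=- remaining=[- ( id ) - num $]
Step 15: reduce F->( E ). Stack=[T * F] ptr=7 lookahead=- remaining=[- ( id ) - num $]
Step 16: reduce T->T * F. Stack=[T] ptr=7 lookahead=- remaining=[- ( id ) - num $]
Step 17: reduce E->T. Stack=[E] ptr=7 lookahead=- remaining=[- ( id ) - num $]
Step 18: shift -. Stack=[E -] ptr=8 lookahead=( remaining=[( id ) - num $]
Step 19: shift (. Stack=[E - (] ptr=9 lookahead=id remaining=[id ) - num $]
Step 20: shift id. Stack=[E - ( id] ptr=10 lookahead=) remaining=[) - num $]
Step 21: reduce F->id. Stack=[E - ( F] ptr=10 lookahead=) remaining=[) - num $]
Step 22: reduce T->F. Stack=[E - ( T] ptr=10 lookahead=) remaining=[) - num $]
Step 23: reduce E->T. Stack=[E - ( E] ptr=10 lookahead=) remaining=[) - num $]
Step 24: shift ). Stack=[E - ( E )] ptr=11 lookahead=- remaining=[- num $]
Step 25: reduce F->( E ). Stack=[E - F] ptr=11 lookahead=- remaining=[- num $]
Step 26: reduce T->F. Stack=[E - T] ptr=11 lookahead=- remaining=[- num $]
Step 27: reduce E->E - T. Stack=[E] ptr=11 lookahead=- remaining=[- num $]
Step 28: shift -. Stack=[E -] ptr=12 lookahead=num remaining=[num $]
Step 29: shift num. Stack=[E - num] ptr=13 lookahead=$ remaining=[$]
Step 30: reduce F->num. Stack=[E - F] ptr=13 lookahead=$ remaining=[$]
Step 31: reduce T->F. Stack=[E - T] ptr=13 lookahead=$ remaining=[$]
Step 32: reduce E->E - T. Stack=[E] ptr=13 lookahead=$ remaining=[$]
Step 33: accept. Stack=[E] ptr=13 lookahead=$ remaining=[$]

Answer: 33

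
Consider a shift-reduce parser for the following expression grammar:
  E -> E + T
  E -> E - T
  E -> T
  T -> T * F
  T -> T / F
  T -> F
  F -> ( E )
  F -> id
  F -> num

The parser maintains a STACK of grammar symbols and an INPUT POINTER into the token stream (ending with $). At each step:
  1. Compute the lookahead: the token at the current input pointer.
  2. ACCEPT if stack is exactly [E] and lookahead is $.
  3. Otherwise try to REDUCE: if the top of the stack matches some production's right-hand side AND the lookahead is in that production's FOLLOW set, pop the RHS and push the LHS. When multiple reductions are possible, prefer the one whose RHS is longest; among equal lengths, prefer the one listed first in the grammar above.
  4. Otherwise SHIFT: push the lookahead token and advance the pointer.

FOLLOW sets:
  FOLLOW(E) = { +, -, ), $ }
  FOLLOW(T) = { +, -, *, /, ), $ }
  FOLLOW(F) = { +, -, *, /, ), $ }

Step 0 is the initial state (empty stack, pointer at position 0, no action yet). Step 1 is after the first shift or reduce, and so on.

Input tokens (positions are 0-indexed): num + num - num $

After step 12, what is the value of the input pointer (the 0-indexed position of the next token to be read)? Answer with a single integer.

Answer: 5

Derivation:
Step 1: shift num. Stack=[num] ptr=1 lookahead=+ remaining=[+ num - num $]
Step 2: reduce F->num. Stack=[F] ptr=1 lookahead=+ remaining=[+ num - num $]
Step 3: reduce T->F. Stack=[T] ptr=1 lookahead=+ remaining=[+ num - num $]
Step 4: reduce E->T. Stack=[E] ptr=1 lookahead=+ remaining=[+ num - num $]
Step 5: shift +. Stack=[E +] ptr=2 lookahead=num remaining=[num - num $]
Step 6: shift num. Stack=[E + num] ptr=3 lookahead=- remaining=[- num $]
Step 7: reduce F->num. Stack=[E + F] ptr=3 lookahead=- remaining=[- num $]
Step 8: reduce T->F. Stack=[E + T] ptr=3 lookahead=- remaining=[- num $]
Step 9: reduce E->E + T. Stack=[E] ptr=3 lookahead=- remaining=[- num $]
Step 10: shift -. Stack=[E -] ptr=4 lookahead=num remaining=[num $]
Step 11: shift num. Stack=[E - num] ptr=5 lookahead=$ remaining=[$]
Step 12: reduce F->num. Stack=[E - F] ptr=5 lookahead=$ remaining=[$]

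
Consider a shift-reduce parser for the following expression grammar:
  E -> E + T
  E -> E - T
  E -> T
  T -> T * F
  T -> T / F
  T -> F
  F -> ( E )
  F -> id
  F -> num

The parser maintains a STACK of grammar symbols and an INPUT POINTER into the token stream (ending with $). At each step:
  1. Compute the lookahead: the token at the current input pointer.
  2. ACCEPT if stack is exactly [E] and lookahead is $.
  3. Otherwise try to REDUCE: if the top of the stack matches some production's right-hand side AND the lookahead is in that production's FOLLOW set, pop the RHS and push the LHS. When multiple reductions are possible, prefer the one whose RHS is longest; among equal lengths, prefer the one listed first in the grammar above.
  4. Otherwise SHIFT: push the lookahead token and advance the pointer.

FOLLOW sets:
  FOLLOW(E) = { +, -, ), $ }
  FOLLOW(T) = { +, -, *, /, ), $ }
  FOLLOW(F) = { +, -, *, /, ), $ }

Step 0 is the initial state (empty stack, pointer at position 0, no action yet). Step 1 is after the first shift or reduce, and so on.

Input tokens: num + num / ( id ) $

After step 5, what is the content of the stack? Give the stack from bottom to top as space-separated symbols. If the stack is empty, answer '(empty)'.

Answer: E +

Derivation:
Step 1: shift num. Stack=[num] ptr=1 lookahead=+ remaining=[+ num / ( id ) $]
Step 2: reduce F->num. Stack=[F] ptr=1 lookahead=+ remaining=[+ num / ( id ) $]
Step 3: reduce T->F. Stack=[T] ptr=1 lookahead=+ remaining=[+ num / ( id ) $]
Step 4: reduce E->T. Stack=[E] ptr=1 lookahead=+ remaining=[+ num / ( id ) $]
Step 5: shift +. Stack=[E +] ptr=2 lookahead=num remaining=[num / ( id ) $]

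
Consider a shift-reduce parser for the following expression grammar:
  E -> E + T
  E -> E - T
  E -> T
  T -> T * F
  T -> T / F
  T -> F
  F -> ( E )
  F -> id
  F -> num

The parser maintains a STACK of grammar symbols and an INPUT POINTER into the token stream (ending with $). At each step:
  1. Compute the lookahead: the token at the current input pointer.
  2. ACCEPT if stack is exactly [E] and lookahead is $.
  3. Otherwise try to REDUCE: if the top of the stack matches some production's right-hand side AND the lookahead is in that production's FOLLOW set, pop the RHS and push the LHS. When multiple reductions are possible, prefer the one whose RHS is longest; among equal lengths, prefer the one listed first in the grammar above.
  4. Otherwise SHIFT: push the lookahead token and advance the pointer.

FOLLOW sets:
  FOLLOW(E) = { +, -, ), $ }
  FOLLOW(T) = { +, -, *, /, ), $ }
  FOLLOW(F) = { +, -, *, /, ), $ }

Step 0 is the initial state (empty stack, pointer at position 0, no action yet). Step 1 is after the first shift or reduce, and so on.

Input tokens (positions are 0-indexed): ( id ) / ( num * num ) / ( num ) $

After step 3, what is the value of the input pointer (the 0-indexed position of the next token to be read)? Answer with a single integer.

Answer: 2

Derivation:
Step 1: shift (. Stack=[(] ptr=1 lookahead=id remaining=[id ) / ( num * num ) / ( num ) $]
Step 2: shift id. Stack=[( id] ptr=2 lookahead=) remaining=[) / ( num * num ) / ( num ) $]
Step 3: reduce F->id. Stack=[( F] ptr=2 lookahead=) remaining=[) / ( num * num ) / ( num ) $]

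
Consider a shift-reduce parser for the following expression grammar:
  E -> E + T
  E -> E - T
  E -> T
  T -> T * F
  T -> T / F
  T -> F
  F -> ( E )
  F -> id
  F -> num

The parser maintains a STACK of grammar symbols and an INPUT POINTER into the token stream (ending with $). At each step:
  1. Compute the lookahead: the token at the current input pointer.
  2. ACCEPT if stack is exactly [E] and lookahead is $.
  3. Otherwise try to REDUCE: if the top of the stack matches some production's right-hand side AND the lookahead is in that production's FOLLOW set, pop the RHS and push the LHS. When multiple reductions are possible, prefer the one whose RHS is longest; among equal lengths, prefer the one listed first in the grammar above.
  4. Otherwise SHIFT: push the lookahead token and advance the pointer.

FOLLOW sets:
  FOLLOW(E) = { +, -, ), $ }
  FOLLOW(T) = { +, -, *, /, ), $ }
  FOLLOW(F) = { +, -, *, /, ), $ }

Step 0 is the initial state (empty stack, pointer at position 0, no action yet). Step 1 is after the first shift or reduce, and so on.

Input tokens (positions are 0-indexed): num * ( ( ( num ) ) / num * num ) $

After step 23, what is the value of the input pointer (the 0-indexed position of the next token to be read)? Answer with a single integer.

Step 1: shift num. Stack=[num] ptr=1 lookahead=* remaining=[* ( ( ( num ) ) / num * num ) $]
Step 2: reduce F->num. Stack=[F] ptr=1 lookahead=* remaining=[* ( ( ( num ) ) / num * num ) $]
Step 3: reduce T->F. Stack=[T] ptr=1 lookahead=* remaining=[* ( ( ( num ) ) / num * num ) $]
Step 4: shift *. Stack=[T *] ptr=2 lookahead=( remaining=[( ( ( num ) ) / num * num ) $]
Step 5: shift (. Stack=[T * (] ptr=3 lookahead=( remaining=[( ( num ) ) / num * num ) $]
Step 6: shift (. Stack=[T * ( (] ptr=4 lookahead=( remaining=[( num ) ) / num * num ) $]
Step 7: shift (. Stack=[T * ( ( (] ptr=5 lookahead=num remaining=[num ) ) / num * num ) $]
Step 8: shift num. Stack=[T * ( ( ( num] ptr=6 lookahead=) remaining=[) ) / num * num ) $]
Step 9: reduce F->num. Stack=[T * ( ( ( F] ptr=6 lookahead=) remaining=[) ) / num * num ) $]
Step 10: reduce T->F. Stack=[T * ( ( ( T] ptr=6 lookahead=) remaining=[) ) / num * num ) $]
Step 11: reduce E->T. Stack=[T * ( ( ( E] ptr=6 lookahead=) remaining=[) ) / num * num ) $]
Step 12: shift ). Stack=[T * ( ( ( E )] ptr=7 lookahead=) remaining=[) / num * num ) $]
Step 13: reduce F->( E ). Stack=[T * ( ( F] ptr=7 lookahead=) remaining=[) / num * num ) $]
Step 14: reduce T->F. Stack=[T * ( ( T] ptr=7 lookahead=) remaining=[) / num * num ) $]
Step 15: reduce E->T. Stack=[T * ( ( E] ptr=7 lookahead=) remaining=[) / num * num ) $]
Step 16: shift ). Stack=[T * ( ( E )] ptr=8 lookahead=/ remaining=[/ num * num ) $]
Step 17: reduce F->( E ). Stack=[T * ( F] ptr=8 lookahead=/ remaining=[/ num * num ) $]
Step 18: reduce T->F. Stack=[T * ( T] ptr=8 lookahead=/ remaining=[/ num * num ) $]
Step 19: shift /. Stack=[T * ( T /] ptr=9 lookahead=num remaining=[num * num ) $]
Step 20: shift num. Stack=[T * ( T / num] ptr=10 lookahead=* remaining=[* num ) $]
Step 21: reduce F->num. Stack=[T * ( T / F] ptr=10 lookahead=* remaining=[* num ) $]
Step 22: reduce T->T / F. Stack=[T * ( T] ptr=10 lookahead=* remaining=[* num ) $]
Step 23: shift *. Stack=[T * ( T *] ptr=11 lookahead=num remaining=[num ) $]

Answer: 11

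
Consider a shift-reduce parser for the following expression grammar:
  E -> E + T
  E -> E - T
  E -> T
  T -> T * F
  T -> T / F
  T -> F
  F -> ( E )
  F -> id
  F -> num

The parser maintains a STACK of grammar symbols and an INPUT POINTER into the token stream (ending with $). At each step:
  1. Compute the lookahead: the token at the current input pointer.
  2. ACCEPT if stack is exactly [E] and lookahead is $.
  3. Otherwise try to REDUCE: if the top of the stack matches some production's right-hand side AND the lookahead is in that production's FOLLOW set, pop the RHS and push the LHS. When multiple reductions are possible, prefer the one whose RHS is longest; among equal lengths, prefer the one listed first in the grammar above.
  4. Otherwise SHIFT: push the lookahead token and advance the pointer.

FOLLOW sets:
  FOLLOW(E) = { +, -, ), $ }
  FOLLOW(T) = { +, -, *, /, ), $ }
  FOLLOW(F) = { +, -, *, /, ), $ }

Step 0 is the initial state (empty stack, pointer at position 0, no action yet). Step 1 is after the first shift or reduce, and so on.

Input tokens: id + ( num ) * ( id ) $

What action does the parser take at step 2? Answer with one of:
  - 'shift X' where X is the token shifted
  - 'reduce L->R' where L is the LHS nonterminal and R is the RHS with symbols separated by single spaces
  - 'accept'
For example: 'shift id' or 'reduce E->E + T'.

Answer: reduce F->id

Derivation:
Step 1: shift id. Stack=[id] ptr=1 lookahead=+ remaining=[+ ( num ) * ( id ) $]
Step 2: reduce F->id. Stack=[F] ptr=1 lookahead=+ remaining=[+ ( num ) * ( id ) $]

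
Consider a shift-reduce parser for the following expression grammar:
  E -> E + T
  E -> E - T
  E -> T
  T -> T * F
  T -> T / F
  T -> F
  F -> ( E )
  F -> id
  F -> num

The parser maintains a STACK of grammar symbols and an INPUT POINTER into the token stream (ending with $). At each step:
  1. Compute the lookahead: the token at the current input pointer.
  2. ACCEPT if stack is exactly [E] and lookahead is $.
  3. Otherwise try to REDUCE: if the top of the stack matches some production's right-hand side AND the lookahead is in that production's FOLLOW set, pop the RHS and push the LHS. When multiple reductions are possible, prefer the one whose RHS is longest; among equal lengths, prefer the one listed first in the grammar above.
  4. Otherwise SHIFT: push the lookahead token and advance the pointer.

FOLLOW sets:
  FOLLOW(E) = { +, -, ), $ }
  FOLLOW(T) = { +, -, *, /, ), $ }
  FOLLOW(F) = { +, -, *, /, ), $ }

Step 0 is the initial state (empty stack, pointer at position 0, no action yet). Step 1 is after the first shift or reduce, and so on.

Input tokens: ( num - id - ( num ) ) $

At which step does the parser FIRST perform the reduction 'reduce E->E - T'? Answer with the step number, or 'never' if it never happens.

Answer: 10

Derivation:
Step 1: shift (. Stack=[(] ptr=1 lookahead=num remaining=[num - id - ( num ) ) $]
Step 2: shift num. Stack=[( num] ptr=2 lookahead=- remaining=[- id - ( num ) ) $]
Step 3: reduce F->num. Stack=[( F] ptr=2 lookahead=- remaining=[- id - ( num ) ) $]
Step 4: reduce T->F. Stack=[( T] ptr=2 lookahead=- remaining=[- id - ( num ) ) $]
Step 5: reduce E->T. Stack=[( E] ptr=2 lookahead=- remaining=[- id - ( num ) ) $]
Step 6: shift -. Stack=[( E -] ptr=3 lookahead=id remaining=[id - ( num ) ) $]
Step 7: shift id. Stack=[( E - id] ptr=4 lookahead=- remaining=[- ( num ) ) $]
Step 8: reduce F->id. Stack=[( E - F] ptr=4 lookahead=- remaining=[- ( num ) ) $]
Step 9: reduce T->F. Stack=[( E - T] ptr=4 lookahead=- remaining=[- ( num ) ) $]
Step 10: reduce E->E - T. Stack=[( E] ptr=4 lookahead=- remaining=[- ( num ) ) $]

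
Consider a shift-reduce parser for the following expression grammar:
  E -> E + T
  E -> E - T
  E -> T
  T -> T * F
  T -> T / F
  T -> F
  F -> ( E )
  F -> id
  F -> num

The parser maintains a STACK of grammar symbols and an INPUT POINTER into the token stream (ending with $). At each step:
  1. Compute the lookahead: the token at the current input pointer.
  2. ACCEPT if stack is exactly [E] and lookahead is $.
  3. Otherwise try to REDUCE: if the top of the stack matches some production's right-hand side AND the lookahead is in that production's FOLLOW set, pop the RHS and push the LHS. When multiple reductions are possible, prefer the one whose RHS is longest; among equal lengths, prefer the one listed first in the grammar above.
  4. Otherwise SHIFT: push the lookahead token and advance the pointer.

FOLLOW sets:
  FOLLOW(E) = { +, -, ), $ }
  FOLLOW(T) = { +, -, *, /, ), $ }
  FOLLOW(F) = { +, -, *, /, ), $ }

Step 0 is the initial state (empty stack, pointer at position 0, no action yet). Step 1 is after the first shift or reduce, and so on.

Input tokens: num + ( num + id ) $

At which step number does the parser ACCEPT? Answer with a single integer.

Step 1: shift num. Stack=[num] ptr=1 lookahead=+ remaining=[+ ( num + id ) $]
Step 2: reduce F->num. Stack=[F] ptr=1 lookahead=+ remaining=[+ ( num + id ) $]
Step 3: reduce T->F. Stack=[T] ptr=1 lookahead=+ remaining=[+ ( num + id ) $]
Step 4: reduce E->T. Stack=[E] ptr=1 lookahead=+ remaining=[+ ( num + id ) $]
Step 5: shift +. Stack=[E +] ptr=2 lookahead=( remaining=[( num + id ) $]
Step 6: shift (. Stack=[E + (] ptr=3 lookahead=num remaining=[num + id ) $]
Step 7: shift num. Stack=[E + ( num] ptr=4 lookahead=+ remaining=[+ id ) $]
Step 8: reduce F->num. Stack=[E + ( F] ptr=4 lookahead=+ remaining=[+ id ) $]
Step 9: reduce T->F. Stack=[E + ( T] ptr=4 lookahead=+ remaining=[+ id ) $]
Step 10: reduce E->T. Stack=[E + ( E] ptr=4 lookahead=+ remaining=[+ id ) $]
Step 11: shift +. Stack=[E + ( E +] ptr=5 lookahead=id remaining=[id ) $]
Step 12: shift id. Stack=[E + ( E + id] ptr=6 lookahead=) remaining=[) $]
Step 13: reduce F->id. Stack=[E + ( E + F] ptr=6 lookahead=) remaining=[) $]
Step 14: reduce T->F. Stack=[E + ( E + T] ptr=6 lookahead=) remaining=[) $]
Step 15: reduce E->E + T. Stack=[E + ( E] ptr=6 lookahead=) remaining=[) $]
Step 16: shift ). Stack=[E + ( E )] ptr=7 lookahead=$ remaining=[$]
Step 17: reduce F->( E ). Stack=[E + F] ptr=7 lookahead=$ remaining=[$]
Step 18: reduce T->F. Stack=[E + T] ptr=7 lookahead=$ remaining=[$]
Step 19: reduce E->E + T. Stack=[E] ptr=7 lookahead=$ remaining=[$]
Step 20: accept. Stack=[E] ptr=7 lookahead=$ remaining=[$]

Answer: 20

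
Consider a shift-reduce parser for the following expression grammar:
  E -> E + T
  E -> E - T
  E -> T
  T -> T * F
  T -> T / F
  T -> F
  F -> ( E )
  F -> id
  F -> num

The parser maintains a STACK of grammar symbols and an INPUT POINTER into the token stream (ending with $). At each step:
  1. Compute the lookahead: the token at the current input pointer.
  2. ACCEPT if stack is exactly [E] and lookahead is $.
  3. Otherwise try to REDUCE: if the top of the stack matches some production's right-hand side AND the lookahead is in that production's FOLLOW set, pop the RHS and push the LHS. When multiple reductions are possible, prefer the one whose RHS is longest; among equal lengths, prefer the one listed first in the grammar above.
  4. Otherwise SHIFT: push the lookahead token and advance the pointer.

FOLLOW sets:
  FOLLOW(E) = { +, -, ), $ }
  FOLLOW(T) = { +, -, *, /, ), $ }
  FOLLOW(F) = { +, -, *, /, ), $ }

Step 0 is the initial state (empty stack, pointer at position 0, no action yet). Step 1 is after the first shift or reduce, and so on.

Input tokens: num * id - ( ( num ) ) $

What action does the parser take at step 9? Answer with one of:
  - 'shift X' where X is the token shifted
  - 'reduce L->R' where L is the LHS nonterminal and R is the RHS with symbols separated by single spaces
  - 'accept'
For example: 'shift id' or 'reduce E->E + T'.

Answer: shift -

Derivation:
Step 1: shift num. Stack=[num] ptr=1 lookahead=* remaining=[* id - ( ( num ) ) $]
Step 2: reduce F->num. Stack=[F] ptr=1 lookahead=* remaining=[* id - ( ( num ) ) $]
Step 3: reduce T->F. Stack=[T] ptr=1 lookahead=* remaining=[* id - ( ( num ) ) $]
Step 4: shift *. Stack=[T *] ptr=2 lookahead=id remaining=[id - ( ( num ) ) $]
Step 5: shift id. Stack=[T * id] ptr=3 lookahead=- remaining=[- ( ( num ) ) $]
Step 6: reduce F->id. Stack=[T * F] ptr=3 lookahead=- remaining=[- ( ( num ) ) $]
Step 7: reduce T->T * F. Stack=[T] ptr=3 lookahead=- remaining=[- ( ( num ) ) $]
Step 8: reduce E->T. Stack=[E] ptr=3 lookahead=- remaining=[- ( ( num ) ) $]
Step 9: shift -. Stack=[E -] ptr=4 lookahead=( remaining=[( ( num ) ) $]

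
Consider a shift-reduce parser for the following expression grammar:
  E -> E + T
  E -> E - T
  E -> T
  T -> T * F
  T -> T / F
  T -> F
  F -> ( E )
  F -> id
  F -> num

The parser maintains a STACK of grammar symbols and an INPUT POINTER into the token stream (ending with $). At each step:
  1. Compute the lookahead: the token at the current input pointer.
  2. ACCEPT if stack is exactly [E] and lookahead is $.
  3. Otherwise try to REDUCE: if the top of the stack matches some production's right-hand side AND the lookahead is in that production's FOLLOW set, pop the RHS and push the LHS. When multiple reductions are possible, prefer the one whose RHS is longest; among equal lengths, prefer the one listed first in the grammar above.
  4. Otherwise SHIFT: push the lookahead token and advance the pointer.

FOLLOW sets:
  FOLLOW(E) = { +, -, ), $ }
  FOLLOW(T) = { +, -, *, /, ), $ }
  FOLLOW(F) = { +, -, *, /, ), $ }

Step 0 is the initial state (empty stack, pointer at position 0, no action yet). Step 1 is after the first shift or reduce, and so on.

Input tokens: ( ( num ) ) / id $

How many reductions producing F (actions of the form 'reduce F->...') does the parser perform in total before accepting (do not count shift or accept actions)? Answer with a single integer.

Answer: 4

Derivation:
Step 1: shift (. Stack=[(] ptr=1 lookahead=( remaining=[( num ) ) / id $]
Step 2: shift (. Stack=[( (] ptr=2 lookahead=num remaining=[num ) ) / id $]
Step 3: shift num. Stack=[( ( num] ptr=3 lookahead=) remaining=[) ) / id $]
Step 4: reduce F->num. Stack=[( ( F] ptr=3 lookahead=) remaining=[) ) / id $]
Step 5: reduce T->F. Stack=[( ( T] ptr=3 lookahead=) remaining=[) ) / id $]
Step 6: reduce E->T. Stack=[( ( E] ptr=3 lookahead=) remaining=[) ) / id $]
Step 7: shift ). Stack=[( ( E )] ptr=4 lookahead=) remaining=[) / id $]
Step 8: reduce F->( E ). Stack=[( F] ptr=4 lookahead=) remaining=[) / id $]
Step 9: reduce T->F. Stack=[( T] ptr=4 lookahead=) remaining=[) / id $]
Step 10: reduce E->T. Stack=[( E] ptr=4 lookahead=) remaining=[) / id $]
Step 11: shift ). Stack=[( E )] ptr=5 lookahead=/ remaining=[/ id $]
Step 12: reduce F->( E ). Stack=[F] ptr=5 lookahead=/ remaining=[/ id $]
Step 13: reduce T->F. Stack=[T] ptr=5 lookahead=/ remaining=[/ id $]
Step 14: shift /. Stack=[T /] ptr=6 lookahead=id remaining=[id $]
Step 15: shift id. Stack=[T / id] ptr=7 lookahead=$ remaining=[$]
Step 16: reduce F->id. Stack=[T / F] ptr=7 lookahead=$ remaining=[$]
Step 17: reduce T->T / F. Stack=[T] ptr=7 lookahead=$ remaining=[$]
Step 18: reduce E->T. Stack=[E] ptr=7 lookahead=$ remaining=[$]
Step 19: accept. Stack=[E] ptr=7 lookahead=$ remaining=[$]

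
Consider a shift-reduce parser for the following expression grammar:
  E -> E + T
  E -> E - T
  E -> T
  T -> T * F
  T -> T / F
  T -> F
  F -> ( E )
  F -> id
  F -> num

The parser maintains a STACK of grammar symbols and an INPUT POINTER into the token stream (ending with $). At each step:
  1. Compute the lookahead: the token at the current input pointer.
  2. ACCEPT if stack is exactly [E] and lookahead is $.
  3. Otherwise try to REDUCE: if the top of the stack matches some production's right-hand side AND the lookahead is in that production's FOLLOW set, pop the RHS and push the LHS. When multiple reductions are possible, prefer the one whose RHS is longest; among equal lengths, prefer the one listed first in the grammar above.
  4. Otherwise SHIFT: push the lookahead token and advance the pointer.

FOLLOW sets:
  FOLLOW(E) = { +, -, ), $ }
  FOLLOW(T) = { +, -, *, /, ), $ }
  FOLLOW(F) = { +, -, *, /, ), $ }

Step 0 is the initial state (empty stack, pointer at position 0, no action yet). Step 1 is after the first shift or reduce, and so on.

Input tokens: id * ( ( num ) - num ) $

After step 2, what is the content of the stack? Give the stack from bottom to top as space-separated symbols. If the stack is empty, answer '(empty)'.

Answer: F

Derivation:
Step 1: shift id. Stack=[id] ptr=1 lookahead=* remaining=[* ( ( num ) - num ) $]
Step 2: reduce F->id. Stack=[F] ptr=1 lookahead=* remaining=[* ( ( num ) - num ) $]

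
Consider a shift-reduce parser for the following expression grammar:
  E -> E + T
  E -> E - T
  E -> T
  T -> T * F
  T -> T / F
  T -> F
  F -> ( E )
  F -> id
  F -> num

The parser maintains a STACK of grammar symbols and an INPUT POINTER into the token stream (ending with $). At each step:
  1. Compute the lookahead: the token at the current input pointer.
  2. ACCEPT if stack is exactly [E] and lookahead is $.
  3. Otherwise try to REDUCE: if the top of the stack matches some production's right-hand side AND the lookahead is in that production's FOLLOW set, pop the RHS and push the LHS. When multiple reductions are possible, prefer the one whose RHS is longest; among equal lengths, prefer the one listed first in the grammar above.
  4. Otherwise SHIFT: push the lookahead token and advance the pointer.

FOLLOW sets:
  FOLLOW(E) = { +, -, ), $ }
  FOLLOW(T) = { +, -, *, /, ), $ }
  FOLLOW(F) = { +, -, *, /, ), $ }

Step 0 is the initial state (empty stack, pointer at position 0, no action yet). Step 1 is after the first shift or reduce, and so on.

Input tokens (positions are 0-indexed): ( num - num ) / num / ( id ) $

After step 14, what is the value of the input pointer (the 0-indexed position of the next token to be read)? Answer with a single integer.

Answer: 6

Derivation:
Step 1: shift (. Stack=[(] ptr=1 lookahead=num remaining=[num - num ) / num / ( id ) $]
Step 2: shift num. Stack=[( num] ptr=2 lookahead=- remaining=[- num ) / num / ( id ) $]
Step 3: reduce F->num. Stack=[( F] ptr=2 lookahead=- remaining=[- num ) / num / ( id ) $]
Step 4: reduce T->F. Stack=[( T] ptr=2 lookahead=- remaining=[- num ) / num / ( id ) $]
Step 5: reduce E->T. Stack=[( E] ptr=2 lookahead=- remaining=[- num ) / num / ( id ) $]
Step 6: shift -. Stack=[( E -] ptr=3 lookahead=num remaining=[num ) / num / ( id ) $]
Step 7: shift num. Stack=[( E - num] ptr=4 lookahead=) remaining=[) / num / ( id ) $]
Step 8: reduce F->num. Stack=[( E - F] ptr=4 lookahead=) remaining=[) / num / ( id ) $]
Step 9: reduce T->F. Stack=[( E - T] ptr=4 lookahead=) remaining=[) / num / ( id ) $]
Step 10: reduce E->E - T. Stack=[( E] ptr=4 lookahead=) remaining=[) / num / ( id ) $]
Step 11: shift ). Stack=[( E )] ptr=5 lookahead=/ remaining=[/ num / ( id ) $]
Step 12: reduce F->( E ). Stack=[F] ptr=5 lookahead=/ remaining=[/ num / ( id ) $]
Step 13: reduce T->F. Stack=[T] ptr=5 lookahead=/ remaining=[/ num / ( id ) $]
Step 14: shift /. Stack=[T /] ptr=6 lookahead=num remaining=[num / ( id ) $]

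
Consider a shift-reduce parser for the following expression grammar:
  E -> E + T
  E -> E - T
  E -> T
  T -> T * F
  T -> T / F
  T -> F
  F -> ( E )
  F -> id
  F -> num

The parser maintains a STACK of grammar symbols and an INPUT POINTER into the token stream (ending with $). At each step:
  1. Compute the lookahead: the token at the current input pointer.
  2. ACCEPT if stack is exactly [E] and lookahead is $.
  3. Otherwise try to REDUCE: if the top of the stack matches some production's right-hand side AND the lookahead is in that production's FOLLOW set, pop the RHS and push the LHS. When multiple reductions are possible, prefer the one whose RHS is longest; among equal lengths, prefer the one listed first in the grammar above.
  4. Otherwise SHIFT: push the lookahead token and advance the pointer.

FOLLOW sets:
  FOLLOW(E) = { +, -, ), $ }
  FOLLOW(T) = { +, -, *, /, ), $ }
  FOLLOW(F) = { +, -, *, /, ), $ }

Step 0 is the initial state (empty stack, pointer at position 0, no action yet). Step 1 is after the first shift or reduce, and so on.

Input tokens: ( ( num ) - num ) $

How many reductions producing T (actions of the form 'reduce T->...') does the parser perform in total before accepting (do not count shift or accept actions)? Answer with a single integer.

Step 1: shift (. Stack=[(] ptr=1 lookahead=( remaining=[( num ) - num ) $]
Step 2: shift (. Stack=[( (] ptr=2 lookahead=num remaining=[num ) - num ) $]
Step 3: shift num. Stack=[( ( num] ptr=3 lookahead=) remaining=[) - num ) $]
Step 4: reduce F->num. Stack=[( ( F] ptr=3 lookahead=) remaining=[) - num ) $]
Step 5: reduce T->F. Stack=[( ( T] ptr=3 lookahead=) remaining=[) - num ) $]
Step 6: reduce E->T. Stack=[( ( E] ptr=3 lookahead=) remaining=[) - num ) $]
Step 7: shift ). Stack=[( ( E )] ptr=4 lookahead=- remaining=[- num ) $]
Step 8: reduce F->( E ). Stack=[( F] ptr=4 lookahead=- remaining=[- num ) $]
Step 9: reduce T->F. Stack=[( T] ptr=4 lookahead=- remaining=[- num ) $]
Step 10: reduce E->T. Stack=[( E] ptr=4 lookahead=- remaining=[- num ) $]
Step 11: shift -. Stack=[( E -] ptr=5 lookahead=num remaining=[num ) $]
Step 12: shift num. Stack=[( E - num] ptr=6 lookahead=) remaining=[) $]
Step 13: reduce F->num. Stack=[( E - F] ptr=6 lookahead=) remaining=[) $]
Step 14: reduce T->F. Stack=[( E - T] ptr=6 lookahead=) remaining=[) $]
Step 15: reduce E->E - T. Stack=[( E] ptr=6 lookahead=) remaining=[) $]
Step 16: shift ). Stack=[( E )] ptr=7 lookahead=$ remaining=[$]
Step 17: reduce F->( E ). Stack=[F] ptr=7 lookahead=$ remaining=[$]
Step 18: reduce T->F. Stack=[T] ptr=7 lookahead=$ remaining=[$]
Step 19: reduce E->T. Stack=[E] ptr=7 lookahead=$ remaining=[$]
Step 20: accept. Stack=[E] ptr=7 lookahead=$ remaining=[$]

Answer: 4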